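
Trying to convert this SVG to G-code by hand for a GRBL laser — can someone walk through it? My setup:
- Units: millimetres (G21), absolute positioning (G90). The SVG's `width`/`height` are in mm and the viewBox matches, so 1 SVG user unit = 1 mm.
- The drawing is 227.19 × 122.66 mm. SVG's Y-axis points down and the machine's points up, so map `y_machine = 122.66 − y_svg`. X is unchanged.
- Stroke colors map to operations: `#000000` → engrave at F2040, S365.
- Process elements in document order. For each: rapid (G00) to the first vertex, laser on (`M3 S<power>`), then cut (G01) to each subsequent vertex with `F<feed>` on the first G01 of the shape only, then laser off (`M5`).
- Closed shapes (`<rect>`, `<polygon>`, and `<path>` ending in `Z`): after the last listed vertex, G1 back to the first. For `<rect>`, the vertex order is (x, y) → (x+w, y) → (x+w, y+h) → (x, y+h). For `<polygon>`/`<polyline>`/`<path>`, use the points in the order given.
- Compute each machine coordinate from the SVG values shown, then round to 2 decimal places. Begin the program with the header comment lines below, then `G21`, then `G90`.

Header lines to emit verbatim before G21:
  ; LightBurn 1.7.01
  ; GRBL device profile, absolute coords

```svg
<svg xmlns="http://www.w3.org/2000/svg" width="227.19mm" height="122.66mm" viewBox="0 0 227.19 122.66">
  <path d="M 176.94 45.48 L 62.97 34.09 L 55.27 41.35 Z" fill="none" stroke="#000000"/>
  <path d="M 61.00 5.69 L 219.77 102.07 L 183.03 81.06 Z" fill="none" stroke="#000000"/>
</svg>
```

; LightBurn 1.7.01
; GRBL device profile, absolute coords
G21
G90
G00 X176.94 Y77.18
M3 S365
G01 X62.97 Y88.57 F2040
G01 X55.27 Y81.31
G01 X176.94 Y77.18
M5
G00 X61.00 Y116.97
M3 S365
G01 X219.77 Y20.59 F2040
G01 X183.03 Y41.60
G01 X61.00 Y116.97
M5

Since the viewBox matches the mm dimensions, user units are millimetres directly. The only transform is the Y-flip y_m = 122.66 − y_svg.

Shape 1 is a closed polygon drawn with `<path>`. Its stroke #000000 means engrave at S365, F2040. After flipping Y the toolpath is (176.94,77.18) → (62.97,88.57) → (55.27,81.31) → (176.94,77.18), returning to the start.

Shape 2 is a closed polygon drawn with `<path>`. Its stroke #000000 means engrave at S365, F2040. After flipping Y the toolpath is (61.00,116.97) → (219.77,20.59) → (183.03,41.60) → (61.00,116.97), returning to the start.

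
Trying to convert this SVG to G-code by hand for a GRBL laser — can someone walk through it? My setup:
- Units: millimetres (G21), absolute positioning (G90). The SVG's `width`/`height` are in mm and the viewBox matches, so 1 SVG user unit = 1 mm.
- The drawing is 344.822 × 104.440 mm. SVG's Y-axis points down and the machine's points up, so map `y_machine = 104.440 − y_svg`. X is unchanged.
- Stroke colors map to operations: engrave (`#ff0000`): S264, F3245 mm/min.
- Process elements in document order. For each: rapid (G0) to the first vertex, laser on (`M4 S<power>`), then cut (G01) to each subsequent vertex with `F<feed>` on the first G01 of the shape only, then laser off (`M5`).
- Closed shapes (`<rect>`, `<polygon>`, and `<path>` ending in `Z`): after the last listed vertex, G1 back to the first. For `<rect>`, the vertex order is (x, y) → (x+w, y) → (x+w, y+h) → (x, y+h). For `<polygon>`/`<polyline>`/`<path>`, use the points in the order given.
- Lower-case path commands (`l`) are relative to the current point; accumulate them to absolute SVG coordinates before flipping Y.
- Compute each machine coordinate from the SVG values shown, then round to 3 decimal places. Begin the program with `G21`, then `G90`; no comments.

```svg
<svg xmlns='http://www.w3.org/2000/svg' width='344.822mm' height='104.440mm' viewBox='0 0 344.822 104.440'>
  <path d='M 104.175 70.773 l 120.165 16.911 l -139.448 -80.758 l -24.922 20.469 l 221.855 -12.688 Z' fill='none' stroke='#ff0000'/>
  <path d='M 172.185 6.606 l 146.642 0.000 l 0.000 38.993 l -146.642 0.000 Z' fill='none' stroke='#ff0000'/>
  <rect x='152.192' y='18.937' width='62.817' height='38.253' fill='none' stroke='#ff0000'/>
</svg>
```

G21
G90
G0 X104.175 Y33.667
M4 S264
G01 X224.340 Y16.756 F3245
G01 X84.892 Y97.514
G01 X59.970 Y77.045
G01 X281.825 Y89.733
G01 X104.175 Y33.667
M5
G0 X172.185 Y97.834
M4 S264
G01 X318.827 Y97.834 F3245
G01 X318.827 Y58.841
G01 X172.185 Y58.841
G01 X172.185 Y97.834
M5
G0 X152.192 Y85.503
M4 S264
G01 X215.009 Y85.503 F3245
G01 X215.009 Y47.250
G01 X152.192 Y47.250
G01 X152.192 Y85.503
M5

Since the viewBox matches the mm dimensions, user units are millimetres directly. The only transform is the Y-flip y_m = 104.440 − y_svg.

Shape 1 is a closed polygon drawn with `<path>`. Its stroke #ff0000 means engrave at S264, F3245. After flipping Y the toolpath is (104.175,33.667) → (224.340,16.756) → (84.892,97.514) → (59.970,77.045) → (281.825,89.733) → (104.175,33.667), returning to the start.

Shape 2 is a rectangle drawn with `<path>`. Its stroke #ff0000 means engrave at S264, F3245. After flipping Y the toolpath is (172.185,97.834) → (318.827,97.834) → (318.827,58.841) → (172.185,58.841) → (172.185,97.834), returning to the start.

Shape 3 is a rectangle drawn with `<rect>`. Its stroke #ff0000 means engrave at S264, F3245. After flipping Y the toolpath is (152.192,85.503) → (215.009,85.503) → (215.009,47.250) → (152.192,47.250) → (152.192,85.503), returning to the start.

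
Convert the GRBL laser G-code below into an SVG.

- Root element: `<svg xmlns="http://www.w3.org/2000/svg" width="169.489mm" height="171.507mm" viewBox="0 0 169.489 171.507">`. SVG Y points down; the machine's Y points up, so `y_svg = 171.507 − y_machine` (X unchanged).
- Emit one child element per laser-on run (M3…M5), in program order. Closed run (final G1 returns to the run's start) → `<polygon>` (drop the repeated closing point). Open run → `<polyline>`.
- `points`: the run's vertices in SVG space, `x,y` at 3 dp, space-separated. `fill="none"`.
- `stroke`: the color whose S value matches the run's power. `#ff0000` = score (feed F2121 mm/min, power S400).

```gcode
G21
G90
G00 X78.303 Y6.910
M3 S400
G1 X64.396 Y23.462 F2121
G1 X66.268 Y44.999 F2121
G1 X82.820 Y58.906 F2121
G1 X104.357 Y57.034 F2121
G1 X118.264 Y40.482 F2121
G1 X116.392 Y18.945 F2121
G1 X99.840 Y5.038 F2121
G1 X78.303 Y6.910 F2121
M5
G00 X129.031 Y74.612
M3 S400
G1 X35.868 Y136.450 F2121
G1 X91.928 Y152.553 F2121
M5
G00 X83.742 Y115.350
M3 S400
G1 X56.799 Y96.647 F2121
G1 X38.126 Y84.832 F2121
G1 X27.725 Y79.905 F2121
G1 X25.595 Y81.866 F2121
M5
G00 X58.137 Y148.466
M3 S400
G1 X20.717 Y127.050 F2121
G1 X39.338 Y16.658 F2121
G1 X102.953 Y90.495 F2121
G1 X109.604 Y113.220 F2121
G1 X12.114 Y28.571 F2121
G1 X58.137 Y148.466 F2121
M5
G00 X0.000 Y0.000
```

Each laser-on run becomes one SVG element. Flip Y back into SVG space with y_svg = 171.507 − y_machine. Every run uses S400, so all elements get stroke `#ff0000` (score).

Run 1: The run returns to its start, so emit a `<polygon>` with points (Y-flipped): 78.303,164.597 64.396,148.045 66.268,126.508 82.820,112.601 104.357,114.473 118.264,131.025 116.392,152.562 99.840,166.469.

Run 2: The run is open, so emit a `<polyline>` with points (Y-flipped): 129.031,96.895 35.868,35.057 91.928,18.954.

Run 3: The run is open, so emit a `<polyline>` with points (Y-flipped): 83.742,56.157 56.799,74.860 38.126,86.675 27.725,91.602 25.595,89.641.

Run 4: The run returns to its start, so emit a `<polygon>` with points (Y-flipped): 58.137,23.041 20.717,44.457 39.338,154.849 102.953,81.012 109.604,58.287 12.114,142.936.

<svg xmlns="http://www.w3.org/2000/svg" width="169.489mm" height="171.507mm" viewBox="0 0 169.489 171.507">
  <polygon points="78.303,164.597 64.396,148.045 66.268,126.508 82.820,112.601 104.357,114.473 118.264,131.025 116.392,152.562 99.840,166.469" fill="none" stroke="#ff0000"/>
  <polyline points="129.031,96.895 35.868,35.057 91.928,18.954" fill="none" stroke="#ff0000"/>
  <polyline points="83.742,56.157 56.799,74.860 38.126,86.675 27.725,91.602 25.595,89.641" fill="none" stroke="#ff0000"/>
  <polygon points="58.137,23.041 20.717,44.457 39.338,154.849 102.953,81.012 109.604,58.287 12.114,142.936" fill="none" stroke="#ff0000"/>
</svg>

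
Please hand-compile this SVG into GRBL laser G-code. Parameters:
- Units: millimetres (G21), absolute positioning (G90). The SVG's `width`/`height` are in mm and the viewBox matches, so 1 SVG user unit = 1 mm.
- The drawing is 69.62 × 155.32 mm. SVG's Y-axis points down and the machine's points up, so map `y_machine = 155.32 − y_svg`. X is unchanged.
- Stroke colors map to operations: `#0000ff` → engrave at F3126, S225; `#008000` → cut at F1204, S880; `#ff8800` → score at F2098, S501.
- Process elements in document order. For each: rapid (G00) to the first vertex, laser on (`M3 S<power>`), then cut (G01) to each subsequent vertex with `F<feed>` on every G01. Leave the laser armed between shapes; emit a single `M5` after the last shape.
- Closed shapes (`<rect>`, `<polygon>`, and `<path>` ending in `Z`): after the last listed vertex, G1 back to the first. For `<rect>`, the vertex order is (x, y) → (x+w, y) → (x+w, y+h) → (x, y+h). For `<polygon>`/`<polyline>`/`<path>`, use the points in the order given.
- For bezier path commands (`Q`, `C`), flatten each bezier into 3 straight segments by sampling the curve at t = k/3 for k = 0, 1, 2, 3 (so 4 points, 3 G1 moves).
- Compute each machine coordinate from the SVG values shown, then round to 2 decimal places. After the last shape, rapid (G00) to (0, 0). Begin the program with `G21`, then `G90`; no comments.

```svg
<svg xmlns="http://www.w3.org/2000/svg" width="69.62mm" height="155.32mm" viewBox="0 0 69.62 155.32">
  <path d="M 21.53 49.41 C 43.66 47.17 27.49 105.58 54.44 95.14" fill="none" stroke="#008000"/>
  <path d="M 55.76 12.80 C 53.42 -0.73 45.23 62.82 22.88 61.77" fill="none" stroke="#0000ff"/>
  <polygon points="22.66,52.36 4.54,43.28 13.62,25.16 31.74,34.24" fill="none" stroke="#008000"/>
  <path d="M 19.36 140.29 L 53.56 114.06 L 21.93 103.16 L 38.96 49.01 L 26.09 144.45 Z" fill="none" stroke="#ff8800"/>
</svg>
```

G21
G90
G00 X21.53 Y105.91
M3 S880
G01 X33.91 Y92.73 F1204
G01 X38.85 Y67.89 F1204
G01 X54.44 Y60.18 F1204
G00 X55.76 Y142.52
M3 S225
G01 X51.16 Y135.60 F3126
G01 X40.82 Y108.79 F3126
G01 X22.88 Y93.55 F3126
G00 X22.66 Y102.96
M3 S880
G01 X4.54 Y112.04 F1204
G01 X13.62 Y130.16 F1204
G01 X31.74 Y121.08 F1204
G01 X22.66 Y102.96 F1204
G00 X19.36 Y15.03
M3 S501
G01 X53.56 Y41.26 F2098
G01 X21.93 Y52.16 F2098
G01 X38.96 Y106.31 F2098
G01 X26.09 Y10.87 F2098
G01 X19.36 Y15.03 F2098
M5
G00 X0.00 Y0.00

1 u = 1 mm; y_m = 155.32 − y.

[1] `<path>` cubic bezier, #008000→cut S880 F1204: (21.53,105.91) → (33.91,92.73) → (38.85,67.89) → (54.44,60.18)

[2] `<path>` cubic bezier, #0000ff→engrave S225 F3126: (55.76,142.52) → (51.16,135.60) → (40.82,108.79) → (22.88,93.55)

[3] `<polygon>` regular polygon, #008000→cut S880 F1204: (22.66,102.96) → (4.54,112.04) → (13.62,130.16) → (31.74,121.08) → (22.66,102.96) (closed)

[4] `<path>` closed polygon, #ff8800→score S501 F2098: (19.36,15.03) → (53.56,41.26) → (21.93,52.16) → (38.96,106.31) → (26.09,10.87) → (19.36,15.03) (closed)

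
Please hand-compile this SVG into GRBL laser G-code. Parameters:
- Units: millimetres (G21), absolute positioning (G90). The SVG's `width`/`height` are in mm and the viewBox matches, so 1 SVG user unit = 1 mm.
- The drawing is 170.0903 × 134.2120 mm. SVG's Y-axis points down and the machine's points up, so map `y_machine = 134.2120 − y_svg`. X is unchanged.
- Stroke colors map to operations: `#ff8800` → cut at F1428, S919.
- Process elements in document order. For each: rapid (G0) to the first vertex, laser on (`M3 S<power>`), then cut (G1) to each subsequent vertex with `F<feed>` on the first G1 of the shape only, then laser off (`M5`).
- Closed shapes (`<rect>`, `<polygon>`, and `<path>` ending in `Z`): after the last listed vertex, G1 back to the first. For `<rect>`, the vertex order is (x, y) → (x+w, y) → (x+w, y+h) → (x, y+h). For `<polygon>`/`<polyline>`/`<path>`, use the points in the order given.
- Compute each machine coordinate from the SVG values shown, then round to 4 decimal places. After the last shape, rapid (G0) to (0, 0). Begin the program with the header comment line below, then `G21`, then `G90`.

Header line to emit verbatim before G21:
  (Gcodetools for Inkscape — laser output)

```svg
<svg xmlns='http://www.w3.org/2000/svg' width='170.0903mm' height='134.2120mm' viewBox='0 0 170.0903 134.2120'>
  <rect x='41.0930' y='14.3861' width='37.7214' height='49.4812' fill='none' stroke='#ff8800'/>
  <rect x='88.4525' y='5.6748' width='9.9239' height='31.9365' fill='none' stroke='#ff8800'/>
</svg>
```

1 u = 1 mm; y_m = 134.2120 − y.

[1] `<rect>` rectangle, #ff8800→cut S919 F1428: (41.0930,119.8259) → (78.8144,119.8259) → (78.8144,70.3447) → (41.0930,70.3447) → (41.0930,119.8259) (closed)

[2] `<rect>` rectangle, #ff8800→cut S919 F1428: (88.4525,128.5372) → (98.3764,128.5372) → (98.3764,96.6007) → (88.4525,96.6007) → (88.4525,128.5372) (closed)

(Gcodetools for Inkscape — laser output)
G21
G90
G0 X41.0930 Y119.8259
M3 S919
G1 X78.8144 Y119.8259 F1428
G1 X78.8144 Y70.3447
G1 X41.0930 Y70.3447
G1 X41.0930 Y119.8259
M5
G0 X88.4525 Y128.5372
M3 S919
G1 X98.3764 Y128.5372 F1428
G1 X98.3764 Y96.6007
G1 X88.4525 Y96.6007
G1 X88.4525 Y128.5372
M5
G0 X0.0000 Y0.0000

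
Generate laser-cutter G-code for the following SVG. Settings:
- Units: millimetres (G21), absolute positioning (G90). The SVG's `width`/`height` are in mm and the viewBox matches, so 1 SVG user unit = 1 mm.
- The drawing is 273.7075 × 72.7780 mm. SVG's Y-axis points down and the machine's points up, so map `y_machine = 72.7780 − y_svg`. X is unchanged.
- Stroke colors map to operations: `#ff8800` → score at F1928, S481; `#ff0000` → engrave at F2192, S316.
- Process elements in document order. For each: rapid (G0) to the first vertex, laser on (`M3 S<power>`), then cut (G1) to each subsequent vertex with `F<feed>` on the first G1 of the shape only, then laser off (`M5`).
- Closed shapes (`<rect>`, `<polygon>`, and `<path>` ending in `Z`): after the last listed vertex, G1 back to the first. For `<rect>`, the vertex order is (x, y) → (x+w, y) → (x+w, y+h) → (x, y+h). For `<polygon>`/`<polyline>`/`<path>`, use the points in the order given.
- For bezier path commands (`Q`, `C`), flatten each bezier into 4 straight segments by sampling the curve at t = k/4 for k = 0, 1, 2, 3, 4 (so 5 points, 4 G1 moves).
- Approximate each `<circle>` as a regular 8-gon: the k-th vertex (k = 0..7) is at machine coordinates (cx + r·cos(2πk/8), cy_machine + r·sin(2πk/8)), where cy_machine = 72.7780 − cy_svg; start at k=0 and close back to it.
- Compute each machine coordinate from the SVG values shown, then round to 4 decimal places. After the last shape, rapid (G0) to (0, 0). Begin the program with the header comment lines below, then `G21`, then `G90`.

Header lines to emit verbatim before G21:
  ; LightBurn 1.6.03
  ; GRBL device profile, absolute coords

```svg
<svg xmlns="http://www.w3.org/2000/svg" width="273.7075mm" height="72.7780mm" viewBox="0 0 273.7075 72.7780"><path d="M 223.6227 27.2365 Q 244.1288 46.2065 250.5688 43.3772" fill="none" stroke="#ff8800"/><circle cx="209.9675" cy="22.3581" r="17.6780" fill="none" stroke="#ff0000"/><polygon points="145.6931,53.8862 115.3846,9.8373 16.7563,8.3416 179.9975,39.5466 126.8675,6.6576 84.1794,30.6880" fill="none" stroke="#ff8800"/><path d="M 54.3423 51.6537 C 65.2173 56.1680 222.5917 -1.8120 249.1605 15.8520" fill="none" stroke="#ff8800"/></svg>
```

1 u = 1 mm; y_m = 72.7780 − y.

[1] `<path>` quadratic bezier, #ff8800→score S481 F1928: (223.6227,45.5415) → (232.9966,37.4190) → (240.6123,32.0213) → (246.4697,29.3486) → (250.5688,29.4008)

[2] `<circle>` circle, #ff0000→engrave S316 F2192: (227.6455,50.4199) → (222.4677,62.9201) → (209.9675,68.0979) → (197.4673,62.9201) → (192.2895,50.4199) → (197.4673,37.9197) → (209.9675,32.7419) → (222.4677,37.9197) → (227.6455,50.4199) (closed)

[3] `<polygon>` closed polygon, #ff8800→score S481 F1928: (145.6931,18.8918) → (115.3846,62.9407) → (16.7563,64.4364) → (179.9975,33.2314) → (126.8675,66.1204) → (84.1794,42.0900) → (145.6931,18.8918) (closed)

[4] `<path>` cubic bezier, #ff8800→score S481 F1928: (54.3423,21.1243) → (85.6343,27.2978) → (145.8662,43.9563) → (209.0407,58.1492) → (249.1605,56.9260)

; LightBurn 1.6.03
; GRBL device profile, absolute coords
G21
G90
G0 X223.6227 Y45.5415
M3 S481
G1 X232.9966 Y37.4190 F1928
G1 X240.6123 Y32.0213
G1 X246.4697 Y29.3486
G1 X250.5688 Y29.4008
M5
G0 X227.6455 Y50.4199
M3 S316
G1 X222.4677 Y62.9201 F2192
G1 X209.9675 Y68.0979
G1 X197.4673 Y62.9201
G1 X192.2895 Y50.4199
G1 X197.4673 Y37.9197
G1 X209.9675 Y32.7419
G1 X222.4677 Y37.9197
G1 X227.6455 Y50.4199
M5
G0 X145.6931 Y18.8918
M3 S481
G1 X115.3846 Y62.9407 F1928
G1 X16.7563 Y64.4364
G1 X179.9975 Y33.2314
G1 X126.8675 Y66.1204
G1 X84.1794 Y42.0900
G1 X145.6931 Y18.8918
M5
G0 X54.3423 Y21.1243
M3 S481
G1 X85.6343 Y27.2978 F1928
G1 X145.8662 Y43.9563
G1 X209.0407 Y58.1492
G1 X249.1605 Y56.9260
M5
G0 X0.0000 Y0.0000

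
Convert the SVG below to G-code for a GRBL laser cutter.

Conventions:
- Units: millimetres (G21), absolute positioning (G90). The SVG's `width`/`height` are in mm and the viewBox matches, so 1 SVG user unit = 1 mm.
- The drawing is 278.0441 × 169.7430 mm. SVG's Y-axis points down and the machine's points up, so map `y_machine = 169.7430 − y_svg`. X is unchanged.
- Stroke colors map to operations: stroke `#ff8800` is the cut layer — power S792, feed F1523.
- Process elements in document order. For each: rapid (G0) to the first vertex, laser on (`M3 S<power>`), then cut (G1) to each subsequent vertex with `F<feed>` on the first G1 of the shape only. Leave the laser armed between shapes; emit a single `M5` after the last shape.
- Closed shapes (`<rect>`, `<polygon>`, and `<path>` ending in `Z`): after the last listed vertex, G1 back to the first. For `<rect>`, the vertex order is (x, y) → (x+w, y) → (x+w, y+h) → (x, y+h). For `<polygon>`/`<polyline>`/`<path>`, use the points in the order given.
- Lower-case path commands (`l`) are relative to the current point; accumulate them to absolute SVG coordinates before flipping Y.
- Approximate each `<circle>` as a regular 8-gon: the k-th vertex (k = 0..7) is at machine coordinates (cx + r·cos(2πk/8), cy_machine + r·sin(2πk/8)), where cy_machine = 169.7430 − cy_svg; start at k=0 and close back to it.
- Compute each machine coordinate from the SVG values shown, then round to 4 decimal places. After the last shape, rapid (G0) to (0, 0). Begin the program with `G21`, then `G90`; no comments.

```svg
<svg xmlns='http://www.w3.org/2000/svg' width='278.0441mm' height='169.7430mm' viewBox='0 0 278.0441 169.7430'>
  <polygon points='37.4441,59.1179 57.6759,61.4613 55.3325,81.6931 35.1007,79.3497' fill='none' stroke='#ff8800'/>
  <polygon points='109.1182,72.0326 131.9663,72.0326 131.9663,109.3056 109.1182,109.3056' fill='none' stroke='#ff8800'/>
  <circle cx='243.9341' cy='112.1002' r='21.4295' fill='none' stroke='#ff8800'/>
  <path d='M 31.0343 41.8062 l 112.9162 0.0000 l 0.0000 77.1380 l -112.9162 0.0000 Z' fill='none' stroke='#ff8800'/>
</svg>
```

G21
G90
G0 X37.4441 Y110.6251
M3 S792
G1 X57.6759 Y108.2817 F1523
G1 X55.3325 Y88.0499
G1 X35.1007 Y90.3933
G1 X37.4441 Y110.6251
G0 X109.1182 Y97.7104
M3 S792
G1 X131.9663 Y97.7104 F1523
G1 X131.9663 Y60.4374
G1 X109.1182 Y60.4374
G1 X109.1182 Y97.7104
G0 X265.3636 Y57.6428
M3 S792
G1 X259.0870 Y72.7957 F1523
G1 X243.9341 Y79.0723
G1 X228.7812 Y72.7957
G1 X222.5046 Y57.6428
G1 X228.7812 Y42.4899
G1 X243.9341 Y36.2133
G1 X259.0870 Y42.4899
G1 X265.3636 Y57.6428
G0 X31.0343 Y127.9368
M3 S792
G1 X143.9505 Y127.9368 F1523
G1 X143.9505 Y50.7988
G1 X31.0343 Y50.7988
G1 X31.0343 Y127.9368
M5
G0 X0.0000 Y0.0000

1 u = 1 mm; y_m = 169.7430 − y.

[1] `<polygon>` regular polygon, #ff8800→cut S792 F1523: (37.4441,110.6251) → (57.6759,108.2817) → (55.3325,88.0499) → (35.1007,90.3933) → (37.4441,110.6251) (closed)

[2] `<polygon>` rectangle, #ff8800→cut S792 F1523: (109.1182,97.7104) → (131.9663,97.7104) → (131.9663,60.4374) → (109.1182,60.4374) → (109.1182,97.7104) (closed)

[3] `<circle>` circle, #ff8800→cut S792 F1523: (265.3636,57.6428) → (259.0870,72.7957) → (243.9341,79.0723) → (228.7812,72.7957) → (222.5046,57.6428) → (228.7812,42.4899) → (243.9341,36.2133) → (259.0870,42.4899) → (265.3636,57.6428) (closed)

[4] `<path>` rectangle, #ff8800→cut S792 F1523: (31.0343,127.9368) → (143.9505,127.9368) → (143.9505,50.7988) → (31.0343,50.7988) → (31.0343,127.9368) (closed)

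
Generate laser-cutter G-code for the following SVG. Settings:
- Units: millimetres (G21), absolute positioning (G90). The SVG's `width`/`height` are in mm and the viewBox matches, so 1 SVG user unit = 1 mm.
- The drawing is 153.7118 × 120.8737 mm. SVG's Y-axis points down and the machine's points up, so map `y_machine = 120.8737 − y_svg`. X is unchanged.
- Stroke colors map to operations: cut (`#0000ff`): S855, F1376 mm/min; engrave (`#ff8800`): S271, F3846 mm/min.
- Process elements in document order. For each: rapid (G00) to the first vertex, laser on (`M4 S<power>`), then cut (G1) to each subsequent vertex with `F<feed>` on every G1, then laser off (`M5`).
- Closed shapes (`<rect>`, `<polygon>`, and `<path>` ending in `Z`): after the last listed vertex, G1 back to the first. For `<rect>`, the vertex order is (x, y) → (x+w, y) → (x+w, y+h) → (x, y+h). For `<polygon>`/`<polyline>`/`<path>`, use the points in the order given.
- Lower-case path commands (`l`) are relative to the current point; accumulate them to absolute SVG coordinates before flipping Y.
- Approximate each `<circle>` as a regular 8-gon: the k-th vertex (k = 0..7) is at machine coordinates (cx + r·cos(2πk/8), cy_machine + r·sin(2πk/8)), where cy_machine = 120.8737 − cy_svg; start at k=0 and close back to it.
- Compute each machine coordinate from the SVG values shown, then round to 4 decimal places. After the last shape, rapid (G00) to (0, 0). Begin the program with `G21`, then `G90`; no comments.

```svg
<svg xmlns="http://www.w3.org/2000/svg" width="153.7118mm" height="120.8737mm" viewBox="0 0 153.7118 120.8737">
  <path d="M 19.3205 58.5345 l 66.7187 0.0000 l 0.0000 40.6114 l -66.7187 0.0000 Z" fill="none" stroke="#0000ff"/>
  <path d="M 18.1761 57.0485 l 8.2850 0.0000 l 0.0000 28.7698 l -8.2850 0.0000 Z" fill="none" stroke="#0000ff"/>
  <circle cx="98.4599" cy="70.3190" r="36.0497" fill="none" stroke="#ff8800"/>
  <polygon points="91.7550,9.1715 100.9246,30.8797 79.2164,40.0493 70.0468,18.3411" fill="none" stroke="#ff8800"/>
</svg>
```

G21
G90
G00 X19.3205 Y62.3392
M4 S855
G1 X86.0392 Y62.3392 F1376
G1 X86.0392 Y21.7278 F1376
G1 X19.3205 Y21.7278 F1376
G1 X19.3205 Y62.3392 F1376
M5
G00 X18.1761 Y63.8252
M4 S855
G1 X26.4611 Y63.8252 F1376
G1 X26.4611 Y35.0554 F1376
G1 X18.1761 Y35.0554 F1376
G1 X18.1761 Y63.8252 F1376
M5
G00 X134.5096 Y50.5547
M4 S271
G1 X123.9509 Y76.0457 F3846
G1 X98.4599 Y86.6044 F3846
G1 X72.9689 Y76.0457 F3846
G1 X62.4102 Y50.5547 F3846
G1 X72.9689 Y25.0637 F3846
G1 X98.4599 Y14.5050 F3846
G1 X123.9509 Y25.0637 F3846
G1 X134.5096 Y50.5547 F3846
M5
G00 X91.7550 Y111.7022
M4 S271
G1 X100.9246 Y89.9940 F3846
G1 X79.2164 Y80.8244 F3846
G1 X70.0468 Y102.5326 F3846
G1 X91.7550 Y111.7022 F3846
M5
G00 X0.0000 Y0.0000

Since the viewBox matches the mm dimensions, user units are millimetres directly. The only transform is the Y-flip y_m = 120.8737 − y_svg.

Shape 1 is a rectangle drawn with `<path>`. Its stroke #0000ff means cut at S855, F1376. After flipping Y the toolpath is (19.3205,62.3392) → (86.0392,62.3392) → (86.0392,21.7278) → (19.3205,21.7278) → (19.3205,62.3392), returning to the start.

Shape 2 is a rectangle drawn with `<path>`. Its stroke #0000ff means cut at S855, F1376. After flipping Y the toolpath is (18.1761,63.8252) → (26.4611,63.8252) → (26.4611,35.0554) → (18.1761,35.0554) → (18.1761,63.8252), returning to the start.

Shape 3 is a circle drawn with `<circle>`. Its stroke #ff8800 means engrave at S271, F3846. After flipping Y the toolpath is (134.5096,50.5547) → (123.9509,76.0457) → (98.4599,86.6044) → (72.9689,76.0457) → (62.4102,50.5547) → (72.9689,25.0637) → (98.4599,14.5050) → (123.9509,25.0637) → (134.5096,50.5547), returning to the start.

Shape 4 is a regular polygon drawn with `<polygon>`. Its stroke #ff8800 means engrave at S271, F3846. After flipping Y the toolpath is (91.7550,111.7022) → (100.9246,89.9940) → (79.2164,80.8244) → (70.0468,102.5326) → (91.7550,111.7022), returning to the start.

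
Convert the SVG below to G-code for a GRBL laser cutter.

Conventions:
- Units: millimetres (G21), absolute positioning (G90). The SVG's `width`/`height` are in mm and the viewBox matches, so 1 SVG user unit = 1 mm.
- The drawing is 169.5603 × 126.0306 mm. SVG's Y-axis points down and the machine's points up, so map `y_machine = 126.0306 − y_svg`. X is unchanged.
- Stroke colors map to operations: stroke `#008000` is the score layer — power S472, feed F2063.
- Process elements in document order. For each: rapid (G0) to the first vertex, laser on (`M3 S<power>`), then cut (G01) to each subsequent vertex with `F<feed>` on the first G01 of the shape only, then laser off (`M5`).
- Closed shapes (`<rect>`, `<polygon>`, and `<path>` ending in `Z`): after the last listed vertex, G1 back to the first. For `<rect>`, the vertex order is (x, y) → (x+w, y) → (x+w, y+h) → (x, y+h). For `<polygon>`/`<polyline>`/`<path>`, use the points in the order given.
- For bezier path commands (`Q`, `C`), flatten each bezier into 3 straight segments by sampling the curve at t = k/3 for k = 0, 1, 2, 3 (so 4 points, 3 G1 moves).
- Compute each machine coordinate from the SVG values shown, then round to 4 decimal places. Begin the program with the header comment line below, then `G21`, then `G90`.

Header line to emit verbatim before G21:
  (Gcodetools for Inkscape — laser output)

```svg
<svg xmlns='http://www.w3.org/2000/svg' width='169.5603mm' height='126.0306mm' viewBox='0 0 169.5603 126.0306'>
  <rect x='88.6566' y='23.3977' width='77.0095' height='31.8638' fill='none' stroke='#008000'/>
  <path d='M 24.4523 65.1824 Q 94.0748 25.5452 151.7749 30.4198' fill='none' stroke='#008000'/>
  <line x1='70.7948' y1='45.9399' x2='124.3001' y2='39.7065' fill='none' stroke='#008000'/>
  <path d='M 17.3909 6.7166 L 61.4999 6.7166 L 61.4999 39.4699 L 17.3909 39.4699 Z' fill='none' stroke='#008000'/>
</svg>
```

(Gcodetools for Inkscape — laser output)
G21
G90
G0 X88.6566 Y102.6329
M3 S472
G01 X165.6661 Y102.6329 F2063
G01 X165.6661 Y70.7691
G01 X88.6566 Y70.7691
G01 X88.6566 Y102.6329
M5
G0 X24.4523 Y60.8482
M3 S472
G01 X69.5426 Y82.3272 F2063
G01 X111.9835 Y93.9148
G01 X151.7749 Y95.6108
M5
G0 X70.7948 Y80.0907
M3 S472
G01 X124.3001 Y86.3241 F2063
M5
G0 X17.3909 Y119.3140
M3 S472
G01 X61.4999 Y119.3140 F2063
G01 X61.4999 Y86.5607
G01 X17.3909 Y86.5607
G01 X17.3909 Y119.3140
M5

1 u = 1 mm; y_m = 126.0306 − y.

[1] `<rect>` rectangle, #008000→score S472 F2063: (88.6566,102.6329) → (165.6661,102.6329) → (165.6661,70.7691) → (88.6566,70.7691) → (88.6566,102.6329) (closed)

[2] `<path>` quadratic bezier, #008000→score S472 F2063: (24.4523,60.8482) → (69.5426,82.3272) → (111.9835,93.9148) → (151.7749,95.6108)

[3] `<line>` line segment, #008000→score S472 F2063: (70.7948,80.0907) → (124.3001,86.3241)

[4] `<path>` rectangle, #008000→score S472 F2063: (17.3909,119.3140) → (61.4999,119.3140) → (61.4999,86.5607) → (17.3909,86.5607) → (17.3909,119.3140) (closed)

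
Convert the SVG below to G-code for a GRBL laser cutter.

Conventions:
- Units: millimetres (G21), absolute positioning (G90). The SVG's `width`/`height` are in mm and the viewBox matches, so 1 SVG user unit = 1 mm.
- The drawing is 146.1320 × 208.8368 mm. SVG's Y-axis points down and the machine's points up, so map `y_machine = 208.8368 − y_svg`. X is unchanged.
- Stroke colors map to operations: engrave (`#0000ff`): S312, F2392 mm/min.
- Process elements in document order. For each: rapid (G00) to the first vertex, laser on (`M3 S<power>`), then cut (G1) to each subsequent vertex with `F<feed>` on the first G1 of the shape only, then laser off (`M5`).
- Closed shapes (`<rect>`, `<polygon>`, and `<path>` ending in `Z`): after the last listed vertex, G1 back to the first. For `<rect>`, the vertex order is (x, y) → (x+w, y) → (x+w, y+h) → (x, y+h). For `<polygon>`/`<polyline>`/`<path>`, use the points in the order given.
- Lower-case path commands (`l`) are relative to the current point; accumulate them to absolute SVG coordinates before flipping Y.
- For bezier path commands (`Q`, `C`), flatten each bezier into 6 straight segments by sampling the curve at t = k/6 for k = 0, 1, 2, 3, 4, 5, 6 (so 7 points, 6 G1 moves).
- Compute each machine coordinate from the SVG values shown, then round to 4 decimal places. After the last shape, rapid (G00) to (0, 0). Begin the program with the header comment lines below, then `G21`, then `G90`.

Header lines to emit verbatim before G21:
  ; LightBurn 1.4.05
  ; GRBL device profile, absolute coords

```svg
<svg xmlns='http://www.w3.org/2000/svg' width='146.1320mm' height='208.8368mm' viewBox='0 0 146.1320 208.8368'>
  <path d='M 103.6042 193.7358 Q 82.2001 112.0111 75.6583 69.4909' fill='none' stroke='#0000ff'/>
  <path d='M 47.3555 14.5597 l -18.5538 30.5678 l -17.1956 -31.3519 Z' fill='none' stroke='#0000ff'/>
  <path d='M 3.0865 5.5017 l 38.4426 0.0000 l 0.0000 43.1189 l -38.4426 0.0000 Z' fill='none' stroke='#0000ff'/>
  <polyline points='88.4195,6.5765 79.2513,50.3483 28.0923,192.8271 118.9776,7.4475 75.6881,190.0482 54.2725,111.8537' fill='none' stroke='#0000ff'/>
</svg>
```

Since the viewBox matches the mm dimensions, user units are millimetres directly. The only transform is the Y-flip y_m = 208.8368 − y_svg.

Shape 1 is a quadratic bezier drawn with `<path>`. Its stroke #0000ff means engrave at S312, F2392. After flipping Y the toolpath is (103.6042,15.1010) → (96.8823,41.2536) → (90.9862,65.2281) → (85.9157,87.0246) → (81.6709,106.6430) → (78.2517,124.0835) → (75.6583,139.3459).

Shape 2 is a regular polygon drawn with `<path>`. Its stroke #0000ff means engrave at S312, F2392. After flipping Y the toolpath is (47.3555,194.2771) → (28.8017,163.7093) → (11.6061,195.0612) → (47.3555,194.2771), returning to the start.

Shape 3 is a rectangle drawn with `<path>`. Its stroke #0000ff means engrave at S312, F2392. After flipping Y the toolpath is (3.0865,203.3351) → (41.5291,203.3351) → (41.5291,160.2162) → (3.0865,160.2162) → (3.0865,203.3351), returning to the start.

Shape 4 is a open polyline drawn with `<polyline>`. Its stroke #0000ff means engrave at S312, F2392. After flipping Y the toolpath is (88.4195,202.2603) → (79.2513,158.4885) → (28.0923,16.0097) → (118.9776,201.3893) → (75.6881,18.7886) → (54.2725,96.9831).

; LightBurn 1.4.05
; GRBL device profile, absolute coords
G21
G90
G00 X103.6042 Y15.1010
M3 S312
G1 X96.8823 Y41.2536 F2392
G1 X90.9862 Y65.2281
G1 X85.9157 Y87.0246
G1 X81.6709 Y106.6430
G1 X78.2517 Y124.0835
G1 X75.6583 Y139.3459
M5
G00 X47.3555 Y194.2771
M3 S312
G1 X28.8017 Y163.7093 F2392
G1 X11.6061 Y195.0612
G1 X47.3555 Y194.2771
M5
G00 X3.0865 Y203.3351
M3 S312
G1 X41.5291 Y203.3351 F2392
G1 X41.5291 Y160.2162
G1 X3.0865 Y160.2162
G1 X3.0865 Y203.3351
M5
G00 X88.4195 Y202.2603
M3 S312
G1 X79.2513 Y158.4885 F2392
G1 X28.0923 Y16.0097
G1 X118.9776 Y201.3893
G1 X75.6881 Y18.7886
G1 X54.2725 Y96.9831
M5
G00 X0.0000 Y0.0000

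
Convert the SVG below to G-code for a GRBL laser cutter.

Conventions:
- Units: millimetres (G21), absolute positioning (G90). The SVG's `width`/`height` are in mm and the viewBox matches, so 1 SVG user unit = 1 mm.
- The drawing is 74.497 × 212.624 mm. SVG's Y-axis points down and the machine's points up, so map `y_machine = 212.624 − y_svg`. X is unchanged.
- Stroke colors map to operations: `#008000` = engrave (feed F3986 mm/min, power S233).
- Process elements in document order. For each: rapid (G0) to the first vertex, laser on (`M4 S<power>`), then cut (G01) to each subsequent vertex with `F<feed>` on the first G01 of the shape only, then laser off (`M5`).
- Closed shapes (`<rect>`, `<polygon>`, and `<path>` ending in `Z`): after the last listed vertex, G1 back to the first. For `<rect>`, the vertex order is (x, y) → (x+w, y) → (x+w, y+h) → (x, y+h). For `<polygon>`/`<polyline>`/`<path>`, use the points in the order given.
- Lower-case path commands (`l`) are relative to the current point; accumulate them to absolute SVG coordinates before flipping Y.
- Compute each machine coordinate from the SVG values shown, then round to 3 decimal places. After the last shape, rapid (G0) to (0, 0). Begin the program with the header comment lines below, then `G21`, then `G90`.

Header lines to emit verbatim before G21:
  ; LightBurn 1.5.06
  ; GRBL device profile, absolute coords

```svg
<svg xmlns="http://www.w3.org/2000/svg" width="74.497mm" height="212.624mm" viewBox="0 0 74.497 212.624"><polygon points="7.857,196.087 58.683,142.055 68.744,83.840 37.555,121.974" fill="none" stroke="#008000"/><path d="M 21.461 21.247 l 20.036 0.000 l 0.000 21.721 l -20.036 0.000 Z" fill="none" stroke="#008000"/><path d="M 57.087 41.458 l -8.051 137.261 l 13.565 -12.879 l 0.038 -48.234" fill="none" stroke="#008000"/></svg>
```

; LightBurn 1.5.06
; GRBL device profile, absolute coords
G21
G90
G0 X7.857 Y16.537
M4 S233
G01 X58.683 Y70.569 F3986
G01 X68.744 Y128.784
G01 X37.555 Y90.650
G01 X7.857 Y16.537
M5
G0 X21.461 Y191.377
M4 S233
G01 X41.497 Y191.377 F3986
G01 X41.497 Y169.656
G01 X21.461 Y169.656
G01 X21.461 Y191.377
M5
G0 X57.087 Y171.166
M4 S233
G01 X49.036 Y33.905 F3986
G01 X62.601 Y46.784
G01 X62.639 Y95.018
M5
G0 X0.000 Y0.000

viewBox `0 0 74.497 212.624` with mm width/height → 1 unit = 1 mm. Flip: y_m = 212.624 − y_svg.

**Shape 1** — `<polygon>` closed polygon, stroke `#008000` → engrave (S233, F3986). Machine vertices: (7.857,16.537) → (58.683,70.569) → (68.744,128.784) → (37.555,90.650) → (7.857,16.537). Closed: final G1 returns to the first vertex.

**Shape 2** — `<path>` rectangle, stroke `#008000` → engrave (S233, F3986). Machine vertices: (21.461,191.377) → (41.497,191.377) → (41.497,169.656) → (21.461,169.656) → (21.461,191.377). Closed: final G1 returns to the first vertex.

**Shape 3** — `<path>` open polyline, stroke `#008000` → engrave (S233, F3986). Machine vertices: (57.087,171.166) → (49.036,33.905) → (62.601,46.784) → (62.639,95.018). Open path.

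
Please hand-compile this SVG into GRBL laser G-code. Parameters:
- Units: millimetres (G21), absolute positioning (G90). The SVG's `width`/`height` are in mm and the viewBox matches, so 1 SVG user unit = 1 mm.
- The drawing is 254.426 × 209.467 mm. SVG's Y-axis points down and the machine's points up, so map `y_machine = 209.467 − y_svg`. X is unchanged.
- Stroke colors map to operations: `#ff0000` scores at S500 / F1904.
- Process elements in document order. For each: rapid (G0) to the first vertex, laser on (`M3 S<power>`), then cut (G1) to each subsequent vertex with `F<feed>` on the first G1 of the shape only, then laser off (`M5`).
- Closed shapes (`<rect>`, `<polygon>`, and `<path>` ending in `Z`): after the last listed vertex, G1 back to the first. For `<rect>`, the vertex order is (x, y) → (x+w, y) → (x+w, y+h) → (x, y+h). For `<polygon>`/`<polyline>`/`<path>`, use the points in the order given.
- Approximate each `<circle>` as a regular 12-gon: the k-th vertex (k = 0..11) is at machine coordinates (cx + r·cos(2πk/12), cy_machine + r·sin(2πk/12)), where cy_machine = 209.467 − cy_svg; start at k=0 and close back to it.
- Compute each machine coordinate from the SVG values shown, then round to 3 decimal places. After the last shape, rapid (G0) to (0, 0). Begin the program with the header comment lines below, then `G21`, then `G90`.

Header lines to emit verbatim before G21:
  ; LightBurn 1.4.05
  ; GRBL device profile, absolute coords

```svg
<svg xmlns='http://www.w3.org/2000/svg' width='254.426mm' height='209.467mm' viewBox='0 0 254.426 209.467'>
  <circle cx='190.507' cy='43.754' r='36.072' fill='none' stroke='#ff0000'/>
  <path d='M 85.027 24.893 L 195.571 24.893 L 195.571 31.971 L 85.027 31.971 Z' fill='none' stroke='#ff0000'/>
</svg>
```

1 u = 1 mm; y_m = 209.467 − y.

[1] `<circle>` circle, #ff0000→score S500 F1904: (226.579,165.713) → (221.746,183.749) → (208.543,196.952) → (190.507,201.785) → (172.471,196.952) → (159.268,183.749) → (154.435,165.713) → (159.268,147.677) → (172.471,134.474) → (190.507,129.641) → (208.543,134.474) → (221.746,147.677) → (226.579,165.713) (closed)

[2] `<path>` rectangle, #ff0000→score S500 F1904: (85.027,184.574) → (195.571,184.574) → (195.571,177.496) → (85.027,177.496) → (85.027,184.574) (closed)

; LightBurn 1.4.05
; GRBL device profile, absolute coords
G21
G90
G0 X226.579 Y165.713
M3 S500
G1 X221.746 Y183.749 F1904
G1 X208.543 Y196.952
G1 X190.507 Y201.785
G1 X172.471 Y196.952
G1 X159.268 Y183.749
G1 X154.435 Y165.713
G1 X159.268 Y147.677
G1 X172.471 Y134.474
G1 X190.507 Y129.641
G1 X208.543 Y134.474
G1 X221.746 Y147.677
G1 X226.579 Y165.713
M5
G0 X85.027 Y184.574
M3 S500
G1 X195.571 Y184.574 F1904
G1 X195.571 Y177.496
G1 X85.027 Y177.496
G1 X85.027 Y184.574
M5
G0 X0.000 Y0.000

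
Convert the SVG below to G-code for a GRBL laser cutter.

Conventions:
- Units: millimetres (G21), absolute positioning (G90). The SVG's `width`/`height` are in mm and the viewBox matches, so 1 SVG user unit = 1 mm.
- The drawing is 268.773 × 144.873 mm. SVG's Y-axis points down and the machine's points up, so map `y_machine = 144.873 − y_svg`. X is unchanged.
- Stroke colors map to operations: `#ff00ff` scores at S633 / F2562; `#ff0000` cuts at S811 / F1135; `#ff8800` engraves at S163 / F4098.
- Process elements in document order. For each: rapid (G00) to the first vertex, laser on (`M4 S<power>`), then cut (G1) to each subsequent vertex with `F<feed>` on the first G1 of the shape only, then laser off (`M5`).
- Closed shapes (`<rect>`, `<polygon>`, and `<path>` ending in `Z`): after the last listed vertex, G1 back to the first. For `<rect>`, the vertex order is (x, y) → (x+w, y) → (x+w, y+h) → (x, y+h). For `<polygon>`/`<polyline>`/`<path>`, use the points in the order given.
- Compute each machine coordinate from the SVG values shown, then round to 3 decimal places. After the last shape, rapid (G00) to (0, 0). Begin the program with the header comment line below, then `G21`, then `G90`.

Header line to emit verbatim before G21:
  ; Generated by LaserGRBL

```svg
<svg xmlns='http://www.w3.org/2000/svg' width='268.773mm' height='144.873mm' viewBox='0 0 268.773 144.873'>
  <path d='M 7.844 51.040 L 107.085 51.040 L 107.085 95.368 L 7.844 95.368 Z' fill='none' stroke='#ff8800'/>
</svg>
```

; Generated by LaserGRBL
G21
G90
G00 X7.844 Y93.833
M4 S163
G1 X107.085 Y93.833 F4098
G1 X107.085 Y49.505
G1 X7.844 Y49.505
G1 X7.844 Y93.833
M5
G00 X0.000 Y0.000

Since the viewBox matches the mm dimensions, user units are millimetres directly. The only transform is the Y-flip y_m = 144.873 − y_svg.

Shape 1 is a rectangle drawn with `<path>`. Its stroke #ff8800 means engrave at S163, F4098. After flipping Y the toolpath is (7.844,93.833) → (107.085,93.833) → (107.085,49.505) → (7.844,49.505) → (7.844,93.833), returning to the start.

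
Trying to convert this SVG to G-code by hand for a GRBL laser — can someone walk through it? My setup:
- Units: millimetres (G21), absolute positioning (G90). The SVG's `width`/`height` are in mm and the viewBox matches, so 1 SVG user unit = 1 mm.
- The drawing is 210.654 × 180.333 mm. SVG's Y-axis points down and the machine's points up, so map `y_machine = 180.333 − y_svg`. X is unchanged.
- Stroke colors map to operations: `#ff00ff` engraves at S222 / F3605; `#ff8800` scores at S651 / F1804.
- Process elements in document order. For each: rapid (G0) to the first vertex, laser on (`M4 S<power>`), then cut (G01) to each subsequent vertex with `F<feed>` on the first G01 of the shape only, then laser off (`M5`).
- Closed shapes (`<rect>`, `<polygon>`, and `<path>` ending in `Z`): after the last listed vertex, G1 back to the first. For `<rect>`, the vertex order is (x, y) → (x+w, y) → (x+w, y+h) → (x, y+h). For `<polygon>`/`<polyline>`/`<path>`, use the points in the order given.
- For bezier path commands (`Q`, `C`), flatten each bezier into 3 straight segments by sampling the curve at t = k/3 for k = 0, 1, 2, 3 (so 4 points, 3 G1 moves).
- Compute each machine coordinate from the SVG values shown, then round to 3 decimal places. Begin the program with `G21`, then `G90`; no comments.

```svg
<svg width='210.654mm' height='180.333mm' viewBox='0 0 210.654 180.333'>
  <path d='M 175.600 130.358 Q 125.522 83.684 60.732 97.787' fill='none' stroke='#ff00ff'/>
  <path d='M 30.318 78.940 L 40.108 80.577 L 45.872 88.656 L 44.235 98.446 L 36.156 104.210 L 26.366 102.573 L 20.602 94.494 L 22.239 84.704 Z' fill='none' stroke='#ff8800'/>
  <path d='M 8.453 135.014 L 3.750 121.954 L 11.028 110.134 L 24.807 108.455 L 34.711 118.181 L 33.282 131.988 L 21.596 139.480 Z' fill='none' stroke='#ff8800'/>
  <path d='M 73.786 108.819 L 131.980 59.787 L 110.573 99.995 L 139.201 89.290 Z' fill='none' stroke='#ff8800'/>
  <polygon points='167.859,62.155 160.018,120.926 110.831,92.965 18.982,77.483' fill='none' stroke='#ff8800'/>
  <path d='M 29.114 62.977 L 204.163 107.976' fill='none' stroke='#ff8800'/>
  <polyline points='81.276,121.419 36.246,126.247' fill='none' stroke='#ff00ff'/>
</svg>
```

G21
G90
G0 X175.600 Y49.975
M4 S222
G01 X140.580 Y74.338 F3605
G01 X102.291 Y85.195
G01 X60.732 Y82.546
M5
G0 X30.318 Y101.393
M4 S651
G01 X40.108 Y99.756 F1804
G01 X45.872 Y91.677
G01 X44.235 Y81.887
G01 X36.156 Y76.123
G01 X26.366 Y77.760
G01 X20.602 Y85.839
G01 X22.239 Y95.629
G01 X30.318 Y101.393
M5
G0 X8.453 Y45.319
M4 S651
G01 X3.750 Y58.379 F1804
G01 X11.028 Y70.199
G01 X24.807 Y71.878
G01 X34.711 Y62.152
G01 X33.282 Y48.345
G01 X21.596 Y40.853
G01 X8.453 Y45.319
M5
G0 X73.786 Y71.514
M4 S651
G01 X131.980 Y120.546 F1804
G01 X110.573 Y80.338
G01 X139.201 Y91.043
G01 X73.786 Y71.514
M5
G0 X167.859 Y118.178
M4 S651
G01 X160.018 Y59.407 F1804
G01 X110.831 Y87.368
G01 X18.982 Y102.850
G01 X167.859 Y118.178
M5
G0 X29.114 Y117.356
M4 S651
G01 X204.163 Y72.357 F1804
M5
G0 X81.276 Y58.914
M4 S222
G01 X36.246 Y54.086 F3605
M5

1 u = 1 mm; y_m = 180.333 − y.

[1] `<path>` quadratic bezier, #ff00ff→engrave S222 F3605: (175.600,49.975) → (140.580,74.338) → (102.291,85.195) → (60.732,82.546)

[2] `<path>` regular polygon, #ff8800→score S651 F1804: (30.318,101.393) → (40.108,99.756) → (45.872,91.677) → (44.235,81.887) → (36.156,76.123) → (26.366,77.760) → (20.602,85.839) → (22.239,95.629) → (30.318,101.393) (closed)

[3] `<path>` regular polygon, #ff8800→score S651 F1804: (8.453,45.319) → (3.750,58.379) → (11.028,70.199) → (24.807,71.878) → (34.711,62.152) → (33.282,48.345) → (21.596,40.853) → (8.453,45.319) (closed)

[4] `<path>` closed polygon, #ff8800→score S651 F1804: (73.786,71.514) → (131.980,120.546) → (110.573,80.338) → (139.201,91.043) → (73.786,71.514) (closed)

[5] `<polygon>` closed polygon, #ff8800→score S651 F1804: (167.859,118.178) → (160.018,59.407) → (110.831,87.368) → (18.982,102.850) → (167.859,118.178) (closed)

[6] `<path>` line segment, #ff8800→score S651 F1804: (29.114,117.356) → (204.163,72.357)

[7] `<polyline>` line segment, #ff00ff→engrave S222 F3605: (81.276,58.914) → (36.246,54.086)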